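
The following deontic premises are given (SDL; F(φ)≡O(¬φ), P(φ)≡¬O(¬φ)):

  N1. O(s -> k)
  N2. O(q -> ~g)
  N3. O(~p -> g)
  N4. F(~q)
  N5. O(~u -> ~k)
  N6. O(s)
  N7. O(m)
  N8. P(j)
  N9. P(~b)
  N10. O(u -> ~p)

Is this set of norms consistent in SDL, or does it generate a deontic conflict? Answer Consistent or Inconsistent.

F(~q) at premise 4 means O(q).
With premise 2, O(q -> ~g), the K-axiom yields O(~g).
Premise 3, O(~p -> g), contraposes to O(~g -> p); with O(~g) we get O(p).
Premise 10 is O(u -> ~p); contrapositively O(p -> ~u). Since O(p) holds, K gives O(~u).
Premise 5 is O(~u -> ~k); since O(~u), deontic closure gives O(~k).
Premise 1 is O(s -> k); contrapositively O(~k -> ~s). Since O(~k) holds, K gives O(~s).
Yet premise 6 states O(s).
We now have both O(~s) and O(s) — s is simultaneously obligatory and forbidden, violating the D-axiom.

Inconsistent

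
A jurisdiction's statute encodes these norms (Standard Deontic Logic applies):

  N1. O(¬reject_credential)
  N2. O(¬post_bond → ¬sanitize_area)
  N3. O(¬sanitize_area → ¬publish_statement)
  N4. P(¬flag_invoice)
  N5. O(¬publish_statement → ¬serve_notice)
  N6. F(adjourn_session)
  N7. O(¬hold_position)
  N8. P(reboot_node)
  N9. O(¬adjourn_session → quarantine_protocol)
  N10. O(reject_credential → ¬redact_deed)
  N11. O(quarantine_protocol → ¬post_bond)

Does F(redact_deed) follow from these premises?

Premise 10 is O(reject_credential → ¬redact_deed), but O(reject_credential) is not derivable from the premises, so it does not yield O(¬redact_deed).
No other premise forces O(¬redact_deed). An ideal world satisfying every premise can still have redact_deed true, so F(redact_deed) is not derivable.

No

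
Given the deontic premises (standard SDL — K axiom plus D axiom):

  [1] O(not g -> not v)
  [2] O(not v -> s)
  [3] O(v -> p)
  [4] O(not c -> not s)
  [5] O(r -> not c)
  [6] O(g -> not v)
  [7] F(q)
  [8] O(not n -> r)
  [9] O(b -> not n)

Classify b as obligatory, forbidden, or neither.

Forbidden

Premises 1 and 6 cover both cases: O(not g -> not v) and O(g -> not v). Since not g ∨ g is a tautology, O(not v) follows.
Premise 2 is O(not v -> s); since O(not v), deontic closure gives O(s).
Premise 4 is O(not c -> not s); contrapositively O(s -> c). Since O(s) holds, K gives O(c).
The contrapositive of premise 5 (O(r -> not c)) is O(c -> not r), and O(c) is already established, so O(not r).
The contrapositive of premise 8 (O(not n -> r)) is O(not r -> n), and O(not r) is already established, so O(n).
Premise 9 is O(b -> not n); contrapositively O(n -> not b). Since O(n) holds, K gives O(not b).
Premises 3, 7 do not contribute to this derivation.
Thus O(not b), which is F(b): b is forbidden.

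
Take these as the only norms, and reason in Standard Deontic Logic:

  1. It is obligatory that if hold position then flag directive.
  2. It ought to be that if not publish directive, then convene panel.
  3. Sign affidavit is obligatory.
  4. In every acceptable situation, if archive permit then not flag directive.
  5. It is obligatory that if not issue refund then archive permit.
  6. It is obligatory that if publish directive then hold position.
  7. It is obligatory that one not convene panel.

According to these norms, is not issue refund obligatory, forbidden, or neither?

Premise 7 states O(¬convene_panel) outright.
The contrapositive of premise 2 (O(¬publish_directive → convene_panel)) is O(¬convene_panel → publish_directive), and O(¬convene_panel) is already established, so O(publish_directive).
From O(publish_directive) and premise 6, O(publish_directive → hold_position), we obtain O(hold_position).
With premise 1, O(hold_position → flag_directive), the K-axiom yields O(flag_directive).
The contrapositive of premise 4 (O(archive_permit → ¬flag_directive)) is O(flag_directive → ¬archive_permit), and O(flag_directive) is already established, so O(¬archive_permit).
Premise 5, O(¬issue_refund → archive_permit), contraposes to O(¬archive_permit → issue_refund); with O(¬archive_permit) we get O(issue_refund).
Premise 3 does not contribute to this derivation.
Thus O(issue_refund), which is F(¬issue_refund): ¬issue_refund is forbidden.

Forbidden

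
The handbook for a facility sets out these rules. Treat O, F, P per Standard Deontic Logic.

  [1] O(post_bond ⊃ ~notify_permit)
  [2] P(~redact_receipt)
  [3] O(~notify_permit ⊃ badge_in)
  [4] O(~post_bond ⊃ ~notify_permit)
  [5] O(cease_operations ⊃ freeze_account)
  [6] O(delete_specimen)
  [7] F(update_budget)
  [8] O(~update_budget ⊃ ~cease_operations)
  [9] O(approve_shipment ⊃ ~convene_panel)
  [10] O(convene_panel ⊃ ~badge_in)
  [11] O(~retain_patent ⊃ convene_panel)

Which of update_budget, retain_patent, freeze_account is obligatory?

By case analysis on ~post_bond: premise 4 gives O(~post_bond ⊃ ~notify_permit) and premise 1 gives O(post_bond ⊃ ~notify_permit), so O(~notify_permit) either way.
From O(~notify_permit) and premise 3, O(~notify_permit ⊃ badge_in), we obtain O(badge_in).
The contrapositive of premise 10 (O(convene_panel ⊃ ~badge_in)) is O(badge_in ⊃ ~convene_panel), and O(badge_in) is already established, so O(~convene_panel).
The contrapositive of premise 11 (O(~retain_patent ⊃ convene_panel)) is O(~convene_panel ⊃ retain_patent), and O(~convene_panel) is already established, so O(retain_patent).
So O(retain_patent) holds — retain_patent is obligatory. None of the other listed options is made obligatory by any chain of premises.

retain_patent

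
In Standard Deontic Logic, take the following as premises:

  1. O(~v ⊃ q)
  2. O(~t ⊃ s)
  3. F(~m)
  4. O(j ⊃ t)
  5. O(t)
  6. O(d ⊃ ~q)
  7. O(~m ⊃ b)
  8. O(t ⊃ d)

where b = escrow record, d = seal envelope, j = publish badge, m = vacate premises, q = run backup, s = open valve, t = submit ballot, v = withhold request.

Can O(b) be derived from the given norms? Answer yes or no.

No

Premise 7 is O(~m ⊃ b), but O(~m) is not derivable from the premises, so it does not yield O(b).
No other premise forces O(b). An ideal world satisfying every premise can still have b false, so O(b) is not derivable.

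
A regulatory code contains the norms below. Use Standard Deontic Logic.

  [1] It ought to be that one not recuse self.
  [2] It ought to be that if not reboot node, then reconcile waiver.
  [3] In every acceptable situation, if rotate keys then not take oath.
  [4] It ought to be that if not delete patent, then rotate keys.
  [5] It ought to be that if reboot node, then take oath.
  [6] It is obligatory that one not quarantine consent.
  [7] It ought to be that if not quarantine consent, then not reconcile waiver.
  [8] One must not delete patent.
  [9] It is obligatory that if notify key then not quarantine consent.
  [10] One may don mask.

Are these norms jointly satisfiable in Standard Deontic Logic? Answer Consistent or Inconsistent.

Premise 6 gives O(¬quarantine_consent).
Applying K to premise 7 (O(¬quarantine_consent → ¬reconcile_waiver)) and O(¬quarantine_consent) yields O(¬reconcile_waiver).
Premise 2 is O(¬reboot_node → reconcile_waiver); contrapositively O(¬reconcile_waiver → reboot_node). Since O(¬reconcile_waiver) holds, K gives O(reboot_node).
With premise 5, O(reboot_node → take_oath), the K-axiom yields O(take_oath).
Premise 3, O(rotate_keys → ¬take_oath), contraposes to O(take_oath → ¬rotate_keys); with O(take_oath) we get O(¬rotate_keys).
Premise 4, O(¬delete_patent → rotate_keys), contraposes to O(¬rotate_keys → delete_patent); with O(¬rotate_keys) we get O(delete_patent).
Yet premise 8 is F(delete_patent), i.e. O(¬delete_patent).
We now have both O(delete_patent) and O(¬delete_patent) — delete_patent is simultaneously obligatory and forbidden, violating the D-axiom.

Inconsistent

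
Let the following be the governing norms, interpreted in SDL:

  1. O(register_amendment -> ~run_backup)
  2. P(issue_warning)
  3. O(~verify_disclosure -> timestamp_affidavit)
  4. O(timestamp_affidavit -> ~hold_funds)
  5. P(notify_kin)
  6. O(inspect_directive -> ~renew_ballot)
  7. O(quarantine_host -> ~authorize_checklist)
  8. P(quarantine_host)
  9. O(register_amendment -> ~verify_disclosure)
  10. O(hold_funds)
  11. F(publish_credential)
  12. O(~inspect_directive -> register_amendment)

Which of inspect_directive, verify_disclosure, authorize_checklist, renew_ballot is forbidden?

Premise 10 gives O(hold_funds).
Premise 4 is O(timestamp_affidavit -> ~hold_funds); contrapositively O(hold_funds -> ~timestamp_affidavit). Since O(hold_funds) holds, K gives O(~timestamp_affidavit).
The contrapositive of premise 3 (O(~verify_disclosure -> timestamp_affidavit)) is O(~timestamp_affidavit -> verify_disclosure), and O(~timestamp_affidavit) is already established, so O(verify_disclosure).
Premise 9 is O(register_amendment -> ~verify_disclosure); contrapositively O(verify_disclosure -> ~register_amendment). Since O(verify_disclosure) holds, K gives O(~register_amendment).
Premise 12 is O(~inspect_directive -> register_amendment); contrapositively O(~register_amendment -> inspect_directive). Since O(~register_amendment) holds, K gives O(inspect_directive).
Applying K to premise 6 (O(inspect_directive -> ~renew_ballot)) and O(inspect_directive) yields O(~renew_ballot).
So O(~renew_ballot) holds, i.e. renew_ballot is forbidden. None of the other listed options is forbidden under the premises.

renew_ballot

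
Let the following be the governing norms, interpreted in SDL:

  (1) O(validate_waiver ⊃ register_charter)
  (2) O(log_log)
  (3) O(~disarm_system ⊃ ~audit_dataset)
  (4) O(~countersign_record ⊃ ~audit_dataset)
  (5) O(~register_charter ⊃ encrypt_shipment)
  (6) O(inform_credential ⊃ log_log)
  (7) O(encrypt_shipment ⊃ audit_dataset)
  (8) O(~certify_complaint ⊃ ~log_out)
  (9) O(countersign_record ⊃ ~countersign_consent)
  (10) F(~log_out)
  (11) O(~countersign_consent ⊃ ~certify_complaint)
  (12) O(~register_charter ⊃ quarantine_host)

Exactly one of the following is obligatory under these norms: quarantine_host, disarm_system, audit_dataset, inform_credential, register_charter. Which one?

Premise 10 is F(~log_out), i.e. O(log_out).
The contrapositive of premise 8 (O(~certify_complaint ⊃ ~log_out)) is O(log_out ⊃ certify_complaint), and O(log_out) is already established, so O(certify_complaint).
Premise 11, O(~countersign_consent ⊃ ~certify_complaint), contraposes to O(certify_complaint ⊃ countersign_consent); with O(certify_complaint) we get O(countersign_consent).
The contrapositive of premise 9 (O(countersign_record ⊃ ~countersign_consent)) is O(countersign_consent ⊃ ~countersign_record), and O(countersign_consent) is already established, so O(~countersign_record).
From O(~countersign_record) and premise 4, O(~countersign_record ⊃ ~audit_dataset), we obtain O(~audit_dataset).
The contrapositive of premise 7 (O(encrypt_shipment ⊃ audit_dataset)) is O(~audit_dataset ⊃ ~encrypt_shipment), and O(~audit_dataset) is already established, so O(~encrypt_shipment).
The contrapositive of premise 5 (O(~register_charter ⊃ encrypt_shipment)) is O(~encrypt_shipment ⊃ register_charter), and O(~encrypt_shipment) is already established, so O(register_charter).
So O(register_charter) holds — register_charter is obligatory. None of the other listed options is made obligatory by any chain of premises.

register_charter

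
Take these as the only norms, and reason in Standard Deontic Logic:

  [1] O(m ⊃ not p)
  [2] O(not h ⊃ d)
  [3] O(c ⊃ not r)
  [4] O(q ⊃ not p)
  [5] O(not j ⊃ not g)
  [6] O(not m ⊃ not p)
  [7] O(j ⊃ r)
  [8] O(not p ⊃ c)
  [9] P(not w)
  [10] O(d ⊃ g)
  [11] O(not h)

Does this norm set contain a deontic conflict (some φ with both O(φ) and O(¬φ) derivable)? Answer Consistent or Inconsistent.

By case analysis on m: premise 1 gives O(m ⊃ not p) and premise 6 gives O(not m ⊃ not p), so O(not p) either way.
With premise 8, O(not p ⊃ c), the K-axiom yields O(c).
With premise 3, O(c ⊃ not r), the K-axiom yields O(not r).
Premise 7 is O(j ⊃ r); contrapositively O(not r ⊃ not j). Since O(not r) holds, K gives O(not j).
Premise 5 is O(not j ⊃ not g); since O(not j), deontic closure gives O(not g).
The contrapositive of premise 10 (O(d ⊃ g)) is O(not g ⊃ not d), and O(not g) is already established, so O(not d).
Premise 2 is O(not h ⊃ d); contrapositively O(not d ⊃ h). Since O(not d) holds, K gives O(h).
Yet premise 11 states O(not h).
We now have both O(h) and O(not h) — h is simultaneously obligatory and forbidden, violating the D-axiom.

Inconsistent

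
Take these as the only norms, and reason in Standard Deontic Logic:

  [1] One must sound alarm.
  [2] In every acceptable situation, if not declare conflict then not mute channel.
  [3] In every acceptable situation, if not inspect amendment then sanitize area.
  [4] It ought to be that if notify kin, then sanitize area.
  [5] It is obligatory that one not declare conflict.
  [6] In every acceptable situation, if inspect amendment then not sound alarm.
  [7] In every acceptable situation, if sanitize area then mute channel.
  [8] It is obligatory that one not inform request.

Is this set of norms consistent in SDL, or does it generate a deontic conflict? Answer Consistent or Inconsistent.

Inconsistent

Premise 1 states O(sound_alarm) outright.
Premise 6 is O(inspect_amendment → ¬sound_alarm); contrapositively O(sound_alarm → ¬inspect_amendment). Since O(sound_alarm) holds, K gives O(¬inspect_amendment).
Applying K to premise 3 (O(¬inspect_amendment → sanitize_area)) and O(¬inspect_amendment) yields O(sanitize_area).
Applying K to premise 7 (O(sanitize_area → mute_channel)) and O(sanitize_area) yields O(mute_channel).
Premise 2 is O(¬declare_conflict → ¬mute_channel); contrapositively O(mute_channel → declare_conflict). Since O(mute_channel) holds, K gives O(declare_conflict).
But premise 5 directly asserts O(¬declare_conflict).
We now have both O(declare_conflict) and O(¬declare_conflict) — declare_conflict is simultaneously obligatory and forbidden, violating the D-axiom.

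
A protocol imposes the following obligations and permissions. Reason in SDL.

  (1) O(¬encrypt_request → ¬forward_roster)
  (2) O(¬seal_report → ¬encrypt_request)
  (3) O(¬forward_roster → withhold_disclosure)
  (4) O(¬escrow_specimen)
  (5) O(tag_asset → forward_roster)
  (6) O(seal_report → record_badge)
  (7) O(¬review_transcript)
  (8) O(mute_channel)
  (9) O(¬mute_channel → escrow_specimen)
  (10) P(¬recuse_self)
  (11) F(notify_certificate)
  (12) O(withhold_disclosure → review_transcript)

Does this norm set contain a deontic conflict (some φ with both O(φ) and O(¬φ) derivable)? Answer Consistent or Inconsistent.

Premise 9 is O(¬mute_channel → escrow_specimen), but O(¬mute_channel) is not derivable from the premises, so it does not yield O(escrow_specimen).
So O(escrow_specimen) is not derivable, and the apparent clash with O(¬escrow_specimen) does not arise.
A world satisfying every obligation exists (e.g. encrypt_request=true, escrow_specimen=false, forward_roster=true, mute_channel=true, notify_certificate=false, record_badge=true, recuse_self=false, review_transcript=false, seal_report=true, tag_asset=false, withhold_disclosure=false); no atom is both obligatory and forbidden, so the set is consistent.

Consistent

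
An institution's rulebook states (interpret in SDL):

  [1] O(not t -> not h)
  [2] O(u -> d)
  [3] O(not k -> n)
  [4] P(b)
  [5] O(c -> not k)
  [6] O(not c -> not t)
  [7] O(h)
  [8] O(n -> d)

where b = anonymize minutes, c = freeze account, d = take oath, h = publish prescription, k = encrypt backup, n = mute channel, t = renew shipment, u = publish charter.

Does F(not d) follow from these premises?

Yes

Premise 7 states O(h) outright.
Premise 1 is O(not t -> not h); contrapositively O(h -> t). Since O(h) holds, K gives O(t).
The contrapositive of premise 6 (O(not c -> not t)) is O(t -> c), and O(t) is already established, so O(c).
With premise 5, O(c -> not k), the K-axiom yields O(not k).
With premise 3, O(not k -> n), the K-axiom yields O(n).
Applying K to premise 8 (O(n -> d)) and O(n) yields O(d).
Premises 2, 4 do not contribute to this derivation.
So O(d) holds, i.e. F(not d). The claim follows.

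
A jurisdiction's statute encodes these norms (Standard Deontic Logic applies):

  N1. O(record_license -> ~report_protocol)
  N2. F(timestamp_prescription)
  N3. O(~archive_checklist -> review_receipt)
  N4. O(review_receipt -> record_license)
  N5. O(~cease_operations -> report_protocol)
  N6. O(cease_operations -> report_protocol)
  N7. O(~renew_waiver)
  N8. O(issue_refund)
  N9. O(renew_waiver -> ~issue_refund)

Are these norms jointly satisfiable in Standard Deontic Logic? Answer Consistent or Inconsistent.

Premise 9 is O(renew_waiver -> ~issue_refund), but O(renew_waiver) is not derivable from the premises, so it does not yield O(~issue_refund).
So O(~issue_refund) is not derivable, and the apparent clash with O(issue_refund) does not arise.
A world satisfying every obligation exists (e.g. archive_checklist=true, cease_operations=false, issue_refund=true, record_license=false, renew_waiver=false, report_protocol=true, review_receipt=false, timestamp_prescription=false); no atom is both obligatory and forbidden, so the set is consistent.

Consistent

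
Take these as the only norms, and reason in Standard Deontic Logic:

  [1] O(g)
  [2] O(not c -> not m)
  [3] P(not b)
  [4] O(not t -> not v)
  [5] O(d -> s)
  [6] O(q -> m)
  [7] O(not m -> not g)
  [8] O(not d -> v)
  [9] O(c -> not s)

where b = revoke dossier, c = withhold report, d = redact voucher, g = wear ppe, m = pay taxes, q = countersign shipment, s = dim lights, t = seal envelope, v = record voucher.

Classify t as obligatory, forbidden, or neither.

From premise 1 we have O(g).
Premise 7, O(not m -> not g), contraposes to O(g -> m); with O(g) we get O(m).
Premise 2, O(not c -> not m), contraposes to O(m -> c); with O(m) we get O(c).
From O(c) and premise 9, O(c -> not s), we obtain O(not s).
The contrapositive of premise 5 (O(d -> s)) is O(not s -> not d), and O(not s) is already established, so O(not d).
With premise 8, O(not d -> v), the K-axiom yields O(v).
Premise 4 is O(not t -> not v); contrapositively O(v -> t). Since O(v) holds, K gives O(t).
Premises 3, 6 do not contribute to this derivation.
Hence t is obligatory.

Obligatory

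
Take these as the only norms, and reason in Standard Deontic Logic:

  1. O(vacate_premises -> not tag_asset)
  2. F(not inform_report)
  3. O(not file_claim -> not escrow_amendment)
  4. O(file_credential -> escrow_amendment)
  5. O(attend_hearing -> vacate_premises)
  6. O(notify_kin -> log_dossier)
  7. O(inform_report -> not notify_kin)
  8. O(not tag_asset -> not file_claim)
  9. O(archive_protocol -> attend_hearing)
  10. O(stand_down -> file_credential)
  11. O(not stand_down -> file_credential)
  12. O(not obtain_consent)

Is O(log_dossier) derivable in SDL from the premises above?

Premise 6 is O(notify_kin -> log_dossier), but O(notify_kin) is not derivable from the premises, so it does not yield O(log_dossier).
No other premise forces O(log_dossier). An ideal world satisfying every premise can still have log_dossier false, so O(log_dossier) is not derivable.

No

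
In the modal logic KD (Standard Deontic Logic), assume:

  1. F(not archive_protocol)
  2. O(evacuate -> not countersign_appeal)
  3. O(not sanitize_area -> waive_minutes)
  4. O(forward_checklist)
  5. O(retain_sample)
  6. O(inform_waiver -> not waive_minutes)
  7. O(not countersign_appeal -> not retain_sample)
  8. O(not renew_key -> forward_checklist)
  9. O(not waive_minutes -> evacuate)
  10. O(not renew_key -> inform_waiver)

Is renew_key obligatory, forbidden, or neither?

Premise 5 gives O(retain_sample).
The contrapositive of premise 7 (O(not countersign_appeal -> not retain_sample)) is O(retain_sample -> countersign_appeal), and O(retain_sample) is already established, so O(countersign_appeal).
The contrapositive of premise 2 (O(evacuate -> not countersign_appeal)) is O(countersign_appeal -> not evacuate), and O(countersign_appeal) is already established, so O(not evacuate).
Premise 9, O(not waive_minutes -> evacuate), contraposes to O(not evacuate -> waive_minutes); with O(not evacuate) we get O(waive_minutes).
Premise 6, O(inform_waiver -> not waive_minutes), contraposes to O(waive_minutes -> not inform_waiver); with O(waive_minutes) we get O(not inform_waiver).
Premise 10, O(not renew_key -> inform_waiver), contraposes to O(not inform_waiver -> renew_key); with O(not inform_waiver) we get O(renew_key).
Premises 1, 3, 4, 8 do not contribute to this derivation.
Hence renew_key is obligatory.

Obligatory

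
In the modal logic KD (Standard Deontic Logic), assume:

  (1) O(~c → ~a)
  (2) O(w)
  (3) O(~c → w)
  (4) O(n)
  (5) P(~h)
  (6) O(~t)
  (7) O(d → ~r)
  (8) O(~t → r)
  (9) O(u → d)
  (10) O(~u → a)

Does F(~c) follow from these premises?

Yes

Premise 6 states O(~t) outright.
Premise 8 is O(~t → r); since O(~t), deontic closure gives O(r).
Premise 7 is O(d → ~r); contrapositively O(r → ~d). Since O(r) holds, K gives O(~d).
Premise 9 is O(u → d); contrapositively O(~d → ~u). Since O(~d) holds, K gives O(~u).
Premise 10 is O(~u → a); since O(~u), deontic closure gives O(a).
The contrapositive of premise 1 (O(~c → ~a)) is O(a → c), and O(a) is already established, so O(c).
Premises 2, 3, 4, 5 do not contribute to this derivation.
So O(c) holds, i.e. F(~c). The claim follows.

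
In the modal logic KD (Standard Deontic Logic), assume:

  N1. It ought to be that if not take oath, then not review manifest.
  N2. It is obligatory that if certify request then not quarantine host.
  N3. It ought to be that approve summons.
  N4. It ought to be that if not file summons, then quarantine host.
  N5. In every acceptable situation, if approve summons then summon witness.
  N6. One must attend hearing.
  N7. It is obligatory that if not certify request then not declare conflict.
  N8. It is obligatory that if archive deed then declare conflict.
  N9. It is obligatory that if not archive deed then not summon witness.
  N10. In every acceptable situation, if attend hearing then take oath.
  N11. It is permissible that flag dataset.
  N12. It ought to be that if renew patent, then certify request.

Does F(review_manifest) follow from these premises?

No

Premise 1 is O(¬take_oath → ¬review_manifest), but O(¬take_oath) is not derivable from the premises, so it does not yield O(¬review_manifest).
No other premise forces O(¬review_manifest). An ideal world satisfying every premise can still have review_manifest true, so F(review_manifest) is not derivable.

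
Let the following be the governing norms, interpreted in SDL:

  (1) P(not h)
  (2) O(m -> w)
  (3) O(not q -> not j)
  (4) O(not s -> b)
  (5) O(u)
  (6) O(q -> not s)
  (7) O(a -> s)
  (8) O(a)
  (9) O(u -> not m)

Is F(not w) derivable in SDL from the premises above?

No

Premise 2 is O(m -> w), but O(m) is not derivable from the premises, so it does not yield O(w).
No other premise forces O(w). An ideal world satisfying every premise can still have not w true, so F(not w) is not derivable.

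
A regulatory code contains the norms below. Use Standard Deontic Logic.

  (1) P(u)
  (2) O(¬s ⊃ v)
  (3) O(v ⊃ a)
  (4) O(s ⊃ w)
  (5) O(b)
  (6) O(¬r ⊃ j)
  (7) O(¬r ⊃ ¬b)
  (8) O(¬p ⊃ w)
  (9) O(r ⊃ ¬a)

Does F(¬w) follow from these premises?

From premise 5 we have O(b).
The contrapositive of premise 7 (O(¬r ⊃ ¬b)) is O(b ⊃ r), and O(b) is already established, so O(r).
From O(r) and premise 9, O(r ⊃ ¬a), we obtain O(¬a).
Premise 3, O(v ⊃ a), contraposes to O(¬a ⊃ ¬v); with O(¬a) we get O(¬v).
Premise 2 is O(¬s ⊃ v); contrapositively O(¬v ⊃ s). Since O(¬v) holds, K gives O(s).
Premise 4 is O(s ⊃ w); since O(s), deontic closure gives O(w).
Premises 1, 6, 8 do not contribute to this derivation.
So O(w) holds, i.e. F(¬w). The claim follows.

Yes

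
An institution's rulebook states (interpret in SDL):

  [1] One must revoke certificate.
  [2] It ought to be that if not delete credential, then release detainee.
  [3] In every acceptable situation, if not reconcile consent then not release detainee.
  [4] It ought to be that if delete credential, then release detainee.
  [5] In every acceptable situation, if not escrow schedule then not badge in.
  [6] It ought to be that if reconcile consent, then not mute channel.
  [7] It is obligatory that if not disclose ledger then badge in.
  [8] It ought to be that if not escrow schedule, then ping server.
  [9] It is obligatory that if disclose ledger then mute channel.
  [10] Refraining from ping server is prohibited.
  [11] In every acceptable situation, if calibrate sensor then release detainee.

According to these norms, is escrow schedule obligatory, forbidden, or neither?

Premises 2 and 4 are O(¬delete_credential → release_detainee) and O(delete_credential → release_detainee); every ideal world satisfies ¬delete_credential or delete_credential, so in either case release_detainee holds — hence O(release_detainee).
Premise 3 is O(¬reconcile_consent → ¬release_detainee); contrapositively O(release_detainee → reconcile_consent). Since O(release_detainee) holds, K gives O(reconcile_consent).
From O(reconcile_consent) and premise 6, O(reconcile_consent → ¬mute_channel), we obtain O(¬mute_channel).
Premise 9 is O(disclose_ledger → mute_channel); contrapositively O(¬mute_channel → ¬disclose_ledger). Since O(¬mute_channel) holds, K gives O(¬disclose_ledger).
Premise 7 is O(¬disclose_ledger → badge_in); since O(¬disclose_ledger), deontic closure gives O(badge_in).
The contrapositive of premise 5 (O(¬escrow_schedule → ¬badge_in)) is O(badge_in → escrow_schedule), and O(badge_in) is already established, so O(escrow_schedule).
Premises 1, 8, 10, 11 do not contribute to this derivation.
Hence escrow_schedule is obligatory.

Obligatory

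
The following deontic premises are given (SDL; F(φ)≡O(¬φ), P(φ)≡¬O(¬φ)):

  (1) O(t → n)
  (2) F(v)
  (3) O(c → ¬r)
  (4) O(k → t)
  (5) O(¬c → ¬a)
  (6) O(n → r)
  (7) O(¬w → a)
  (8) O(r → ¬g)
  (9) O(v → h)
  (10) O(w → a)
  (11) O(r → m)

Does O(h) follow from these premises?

No

Premise 9 is O(v → h), but O(v) is not derivable from the premises, so it does not yield O(h).
No other premise forces O(h). An ideal world satisfying every premise can still have h false, so O(h) is not derivable.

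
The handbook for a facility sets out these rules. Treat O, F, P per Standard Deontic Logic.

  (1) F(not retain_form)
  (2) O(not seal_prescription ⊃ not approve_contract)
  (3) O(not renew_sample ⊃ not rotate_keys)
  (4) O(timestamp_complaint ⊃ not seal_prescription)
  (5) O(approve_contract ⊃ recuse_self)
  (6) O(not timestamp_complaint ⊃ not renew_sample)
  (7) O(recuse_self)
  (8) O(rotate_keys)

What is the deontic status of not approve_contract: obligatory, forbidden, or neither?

Obligatory

Premise 8 gives O(rotate_keys).
The contrapositive of premise 3 (O(not renew_sample ⊃ not rotate_keys)) is O(rotate_keys ⊃ renew_sample), and O(rotate_keys) is already established, so O(renew_sample).
Premise 6, O(not timestamp_complaint ⊃ not renew_sample), contraposes to O(renew_sample ⊃ timestamp_complaint); with O(renew_sample) we get O(timestamp_complaint).
Applying K to premise 4 (O(timestamp_complaint ⊃ not seal_prescription)) and O(timestamp_complaint) yields O(not seal_prescription).
From O(not seal_prescription) and premise 2, O(not seal_prescription ⊃ not approve_contract), we obtain O(not approve_contract).
Premises 1, 5, 7 do not contribute to this derivation.
Hence not approve_contract is obligatory.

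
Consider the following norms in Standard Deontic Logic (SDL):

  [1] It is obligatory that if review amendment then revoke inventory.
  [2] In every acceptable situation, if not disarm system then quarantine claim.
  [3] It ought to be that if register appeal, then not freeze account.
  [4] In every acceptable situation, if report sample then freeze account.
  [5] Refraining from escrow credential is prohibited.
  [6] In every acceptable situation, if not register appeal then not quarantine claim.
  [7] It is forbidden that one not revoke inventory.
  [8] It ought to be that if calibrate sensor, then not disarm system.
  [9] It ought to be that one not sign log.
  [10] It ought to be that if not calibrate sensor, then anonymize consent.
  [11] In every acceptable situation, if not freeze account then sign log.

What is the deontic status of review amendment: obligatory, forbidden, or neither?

Neither

Premise 1 is O(review_amendment → revoke_inventory); even if O(revoke_inventory) held, inferring O(review_amendment) would be affirming the consequent — invalid.
No premise or chain of K-axiom applications forces O(review_amendment), and none forces O(¬review_amendment). So review_amendment is neither obligatory nor forbidden under these norms.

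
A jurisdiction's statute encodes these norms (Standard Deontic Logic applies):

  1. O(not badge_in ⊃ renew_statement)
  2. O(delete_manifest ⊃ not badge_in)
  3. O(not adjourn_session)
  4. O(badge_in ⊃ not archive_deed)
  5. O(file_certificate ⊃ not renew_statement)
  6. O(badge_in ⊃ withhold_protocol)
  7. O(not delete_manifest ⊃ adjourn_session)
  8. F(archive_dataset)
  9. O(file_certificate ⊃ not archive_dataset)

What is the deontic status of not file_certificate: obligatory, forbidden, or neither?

Premise 3 states O(not adjourn_session) outright.
Premise 7, O(not delete_manifest ⊃ adjourn_session), contraposes to O(not adjourn_session ⊃ delete_manifest); with O(not adjourn_session) we get O(delete_manifest).
Applying K to premise 2 (O(delete_manifest ⊃ not badge_in)) and O(delete_manifest) yields O(not badge_in).
Applying K to premise 1 (O(not badge_in ⊃ renew_statement)) and O(not badge_in) yields O(renew_statement).
Premise 5 is O(file_certificate ⊃ not renew_statement); contrapositively O(renew_statement ⊃ not file_certificate). Since O(renew_statement) holds, K gives O(not file_certificate).
Premises 4, 6, 8, 9 do not contribute to this derivation.
Hence not file_certificate is obligatory.

Obligatory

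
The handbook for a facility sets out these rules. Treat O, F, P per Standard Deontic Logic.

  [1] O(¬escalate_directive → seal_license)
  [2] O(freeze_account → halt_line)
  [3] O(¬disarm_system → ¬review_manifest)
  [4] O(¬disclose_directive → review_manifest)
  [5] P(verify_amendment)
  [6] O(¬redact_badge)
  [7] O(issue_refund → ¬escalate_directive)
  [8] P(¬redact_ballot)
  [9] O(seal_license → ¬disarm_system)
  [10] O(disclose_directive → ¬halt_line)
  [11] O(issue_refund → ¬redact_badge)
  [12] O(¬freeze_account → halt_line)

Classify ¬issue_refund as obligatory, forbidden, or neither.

Obligatory

Premises 2 and 12 cover both cases: O(freeze_account → halt_line) and O(¬freeze_account → halt_line). Since freeze_account ∨ ¬freeze_account is a tautology, O(halt_line) follows.
Premise 10 is O(disclose_directive → ¬halt_line); contrapositively O(halt_line → ¬disclose_directive). Since O(halt_line) holds, K gives O(¬disclose_directive).
Premise 4 is O(¬disclose_directive → review_manifest); since O(¬disclose_directive), deontic closure gives O(review_manifest).
Premise 3, O(¬disarm_system → ¬review_manifest), contraposes to O(review_manifest → disarm_system); with O(review_manifest) we get O(disarm_system).
Premise 9, O(seal_license → ¬disarm_system), contraposes to O(disarm_system → ¬seal_license); with O(disarm_system) we get O(¬seal_license).
Premise 1 is O(¬escalate_directive → seal_license); contrapositively O(¬seal_license → escalate_directive). Since O(¬seal_license) holds, K gives O(escalate_directive).
Premise 7 is O(issue_refund → ¬escalate_directive); contrapositively O(escalate_directive → ¬issue_refund). Since O(escalate_directive) holds, K gives O(¬issue_refund).
Premises 5, 6, 8, 11 do not contribute to this derivation.
Hence ¬issue_refund is obligatory.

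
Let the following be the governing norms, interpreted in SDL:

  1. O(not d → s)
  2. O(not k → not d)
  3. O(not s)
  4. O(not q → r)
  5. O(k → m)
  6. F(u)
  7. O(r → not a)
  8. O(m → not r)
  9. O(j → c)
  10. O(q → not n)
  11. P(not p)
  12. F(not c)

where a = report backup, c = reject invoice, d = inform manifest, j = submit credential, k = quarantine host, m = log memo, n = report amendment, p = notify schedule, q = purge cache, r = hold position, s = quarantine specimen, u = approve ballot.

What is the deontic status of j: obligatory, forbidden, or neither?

Neither

Premise 9 is O(j → c); even if O(c) held, inferring O(j) would be affirming the consequent — invalid.
No premise or chain of K-axiom applications forces O(j), and none forces O(not j). So j is neither obligatory nor forbidden under these norms.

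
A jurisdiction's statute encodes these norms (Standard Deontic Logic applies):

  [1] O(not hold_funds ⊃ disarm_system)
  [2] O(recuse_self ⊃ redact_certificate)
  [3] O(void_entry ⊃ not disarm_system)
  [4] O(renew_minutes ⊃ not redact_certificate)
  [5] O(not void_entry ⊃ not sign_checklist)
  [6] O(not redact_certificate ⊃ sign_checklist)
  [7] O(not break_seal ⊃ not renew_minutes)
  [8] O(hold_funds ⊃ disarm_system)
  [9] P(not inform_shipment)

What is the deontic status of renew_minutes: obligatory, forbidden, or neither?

By case analysis on hold_funds: premise 8 gives O(hold_funds ⊃ disarm_system) and premise 1 gives O(not hold_funds ⊃ disarm_system), so O(disarm_system) either way.
Premise 3 is O(void_entry ⊃ not disarm_system); contrapositively O(disarm_system ⊃ not void_entry). Since O(disarm_system) holds, K gives O(not void_entry).
With premise 5, O(not void_entry ⊃ not sign_checklist), the K-axiom yields O(not sign_checklist).
Premise 6 is O(not redact_certificate ⊃ sign_checklist); contrapositively O(not sign_checklist ⊃ redact_certificate). Since O(not sign_checklist) holds, K gives O(redact_certificate).
Premise 4, O(renew_minutes ⊃ not redact_certificate), contraposes to O(redact_certificate ⊃ not renew_minutes); with O(redact_certificate) we get O(not renew_minutes).
Premises 2, 7, 9 do not contribute to this derivation.
Thus O(not renew_minutes), which is F(renew_minutes): renew_minutes is forbidden.

Forbidden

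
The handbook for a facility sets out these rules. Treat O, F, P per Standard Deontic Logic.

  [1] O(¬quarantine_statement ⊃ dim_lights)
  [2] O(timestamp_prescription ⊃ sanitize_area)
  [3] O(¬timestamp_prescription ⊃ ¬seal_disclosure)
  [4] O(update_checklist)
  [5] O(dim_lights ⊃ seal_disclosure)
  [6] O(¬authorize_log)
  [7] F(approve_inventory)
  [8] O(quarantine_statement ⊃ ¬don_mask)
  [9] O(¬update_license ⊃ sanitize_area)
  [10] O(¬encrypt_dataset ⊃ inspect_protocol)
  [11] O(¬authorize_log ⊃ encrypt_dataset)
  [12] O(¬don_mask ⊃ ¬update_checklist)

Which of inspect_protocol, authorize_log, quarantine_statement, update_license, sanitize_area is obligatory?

sanitize_area

Premise 4 states O(update_checklist) outright.
Premise 12 is O(¬don_mask ⊃ ¬update_checklist); contrapositively O(update_checklist ⊃ don_mask). Since O(update_checklist) holds, K gives O(don_mask).
Premise 8, O(quarantine_statement ⊃ ¬don_mask), contraposes to O(don_mask ⊃ ¬quarantine_statement); with O(don_mask) we get O(¬quarantine_statement).
Premise 1 is O(¬quarantine_statement ⊃ dim_lights); since O(¬quarantine_statement), deontic closure gives O(dim_lights).
With premise 5, O(dim_lights ⊃ seal_disclosure), the K-axiom yields O(seal_disclosure).
Premise 3 is O(¬timestamp_prescription ⊃ ¬seal_disclosure); contrapositively O(seal_disclosure ⊃ timestamp_prescription). Since O(seal_disclosure) holds, K gives O(timestamp_prescription).
Premise 2 is O(timestamp_prescription ⊃ sanitize_area); since O(timestamp_prescription), deontic closure gives O(sanitize_area).
So O(sanitize_area) holds — sanitize_area is obligatory. None of the other listed options is made obligatory by any chain of premises.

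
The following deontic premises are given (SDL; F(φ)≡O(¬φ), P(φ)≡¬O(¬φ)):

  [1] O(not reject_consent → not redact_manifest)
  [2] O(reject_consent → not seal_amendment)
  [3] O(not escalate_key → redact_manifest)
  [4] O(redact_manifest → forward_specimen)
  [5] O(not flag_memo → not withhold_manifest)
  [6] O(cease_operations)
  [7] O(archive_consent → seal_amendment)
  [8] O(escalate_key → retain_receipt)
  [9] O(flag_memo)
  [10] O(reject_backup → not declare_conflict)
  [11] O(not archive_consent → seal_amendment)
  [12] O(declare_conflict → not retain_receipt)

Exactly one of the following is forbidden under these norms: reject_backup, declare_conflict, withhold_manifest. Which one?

declare_conflict

By case analysis on archive_consent: premise 7 gives O(archive_consent → seal_amendment) and premise 11 gives O(not archive_consent → seal_amendment), so O(seal_amendment) either way.
The contrapositive of premise 2 (O(reject_consent → not seal_amendment)) is O(seal_amendment → not reject_consent), and O(seal_amendment) is already established, so O(not reject_consent).
From O(not reject_consent) and premise 1, O(not reject_consent → not redact_manifest), we obtain O(not redact_manifest).
Premise 3, O(not escalate_key → redact_manifest), contraposes to O(not redact_manifest → escalate_key); with O(not redact_manifest) we get O(escalate_key).
Applying K to premise 8 (O(escalate_key → retain_receipt)) and O(escalate_key) yields O(retain_receipt).
Premise 12, O(declare_conflict → not retain_receipt), contraposes to O(retain_receipt → not declare_conflict); with O(retain_receipt) we get O(not declare_conflict).
So O(not declare_conflict) holds, i.e. declare_conflict is forbidden. None of the other listed options is forbidden under the premises.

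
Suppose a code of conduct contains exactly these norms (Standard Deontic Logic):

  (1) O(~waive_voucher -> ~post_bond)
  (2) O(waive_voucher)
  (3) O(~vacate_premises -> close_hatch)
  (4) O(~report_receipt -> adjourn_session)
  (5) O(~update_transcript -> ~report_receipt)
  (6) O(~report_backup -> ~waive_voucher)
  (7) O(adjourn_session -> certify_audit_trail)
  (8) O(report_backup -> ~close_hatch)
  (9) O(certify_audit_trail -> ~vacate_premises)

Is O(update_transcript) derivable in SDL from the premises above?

Yes

From premise 2 we have O(waive_voucher).
The contrapositive of premise 6 (O(~report_backup -> ~waive_voucher)) is O(waive_voucher -> report_backup), and O(waive_voucher) is already established, so O(report_backup).
Applying K to premise 8 (O(report_backup -> ~close_hatch)) and O(report_backup) yields O(~close_hatch).
The contrapositive of premise 3 (O(~vacate_premises -> close_hatch)) is O(~close_hatch -> vacate_premises), and O(~close_hatch) is already established, so O(vacate_premises).
Premise 9 is O(certify_audit_trail -> ~vacate_premises); contrapositively O(vacate_premises -> ~certify_audit_trail). Since O(vacate_premises) holds, K gives O(~certify_audit_trail).
Premise 7 is O(adjourn_session -> certify_audit_trail); contrapositively O(~certify_audit_trail -> ~adjourn_session). Since O(~certify_audit_trail) holds, K gives O(~adjourn_session).
Premise 4, O(~report_receipt -> adjourn_session), contraposes to O(~adjourn_session -> report_receipt); with O(~adjourn_session) we get O(report_receipt).
Premise 5 is O(~update_transcript -> ~report_receipt); contrapositively O(report_receipt -> update_transcript). Since O(report_receipt) holds, K gives O(update_transcript).
Premise 1 does not contribute to this derivation.
So O(update_transcript) follows.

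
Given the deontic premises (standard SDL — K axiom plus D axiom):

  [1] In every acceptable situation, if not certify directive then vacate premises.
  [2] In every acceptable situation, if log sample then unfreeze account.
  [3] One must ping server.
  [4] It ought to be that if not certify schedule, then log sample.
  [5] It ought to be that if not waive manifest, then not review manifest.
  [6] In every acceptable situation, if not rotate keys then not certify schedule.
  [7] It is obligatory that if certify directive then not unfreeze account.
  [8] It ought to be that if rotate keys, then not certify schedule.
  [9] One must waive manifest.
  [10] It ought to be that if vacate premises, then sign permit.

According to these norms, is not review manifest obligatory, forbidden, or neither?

Premise 5 is O(¬waive_manifest → ¬review_manifest), but O(¬waive_manifest) is not derivable from the premises, so it does not yield O(¬review_manifest).
No premise or chain of K-axiom applications forces O(¬review_manifest), and none forces O(review_manifest). So ¬review_manifest is neither obligatory nor forbidden under these norms.

Neither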